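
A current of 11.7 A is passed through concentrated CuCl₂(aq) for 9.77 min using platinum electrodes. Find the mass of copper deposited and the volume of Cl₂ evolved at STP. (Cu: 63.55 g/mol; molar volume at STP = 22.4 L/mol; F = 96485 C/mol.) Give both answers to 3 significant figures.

2.26 g Cu; 0.796 L Cl₂

Q = 11.7 × 586.2 = 6859 C; n(e⁻) = 6859 / 96485 = 0.07109 mol
Cathode: Cu²⁺ + 2e⁻ → Cu → n(Cu) = 0.07109/2 = 0.03555 mol → 2.26 g
Anode: 2Cl⁻ → Cl₂ + 2e⁻ → n(Cl₂) = 0.07109/2 = 0.03555 mol → 0.796 L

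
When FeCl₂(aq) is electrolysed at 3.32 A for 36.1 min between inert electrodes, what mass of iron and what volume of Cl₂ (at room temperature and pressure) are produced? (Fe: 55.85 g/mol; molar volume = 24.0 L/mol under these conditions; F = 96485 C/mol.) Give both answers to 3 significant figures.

2.08 g Fe; 0.894 L Cl₂

Q = 3.32 × 2166 = 7191 C; n(e⁻) = 7191 / 96485 = 0.07453 mol
Cathode: Fe²⁺ + 2e⁻ → Fe → n(Fe) = 0.07453/2 = 0.03727 mol → 2.08 g
Anode: 2Cl⁻ → Cl₂ + 2e⁻ → n(Cl₂) = 0.07453/2 = 0.03727 mol → 0.894 L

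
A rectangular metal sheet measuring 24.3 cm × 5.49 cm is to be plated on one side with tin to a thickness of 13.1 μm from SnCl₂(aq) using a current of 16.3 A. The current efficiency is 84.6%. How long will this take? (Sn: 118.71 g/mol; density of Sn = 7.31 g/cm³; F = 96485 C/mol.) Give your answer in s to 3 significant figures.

Plated area = 24.3 × 5.49 = 133.4 cm²
Volume = 133.4 × 13.1×10⁻⁴ cm = 0.1748 cm³
m(Sn) = 0.1748 × 7.31 = 1.278 g
n(Sn) = 1.278 / 118.71 = 0.01077 mol; n(e⁻) = 2 × 0.01077 = 0.02154 mol
Q = 0.02154 × 96485 / 0.846 = 2457 C
t = 2457 / 16.3 = 150.7 s

151 s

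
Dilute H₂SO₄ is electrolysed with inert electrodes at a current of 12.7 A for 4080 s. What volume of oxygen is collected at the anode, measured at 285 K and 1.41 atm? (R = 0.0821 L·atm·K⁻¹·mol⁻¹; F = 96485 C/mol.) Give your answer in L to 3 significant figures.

Q = 12.7 A × 4080 s = 51820 C
n(e⁻) = 51820 / 96485 = 0.5371 mol
2H₂O → O₂ + 4H⁺ + 4e⁻, so n(O₂) = 0.5371 / 4 = 0.1343 mol
V = nRT/P = 0.1343 × 0.0821 × 285 / 1.41 = 2.229 L

2.23 L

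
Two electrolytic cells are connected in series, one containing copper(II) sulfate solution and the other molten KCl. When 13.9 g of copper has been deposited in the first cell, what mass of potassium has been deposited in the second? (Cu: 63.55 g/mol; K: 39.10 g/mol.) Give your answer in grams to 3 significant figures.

n(Cu) = 13.9 / 63.55 = 0.2187 mol
Cu²⁺ + 2e⁻ → Cu, so n(e⁻) = 2 × 0.2187 = 0.4374 mol
The cells are in series, so the same charge (and hence the same n(e⁻) = 0.4374 mol) passes through both.
K⁺ + e⁻ → K, so n(K) = 0.4374 mol
m(K) = 0.4374 × 39.10 = 17.1 g

17.1 g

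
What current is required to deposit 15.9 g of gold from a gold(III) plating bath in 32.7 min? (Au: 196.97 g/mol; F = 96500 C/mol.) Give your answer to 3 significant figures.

n(Au) = 15.9 / 196.97 = 0.08072 mol
Au³⁺ + 3e⁻ → Au, so n(e⁻) = 3 × 0.08072 = 0.2422 mol
Q = 0.2422 × 96500 = 23370 C
I = Q / t = 23370 / 1962 s = 11.9 A

11.9 A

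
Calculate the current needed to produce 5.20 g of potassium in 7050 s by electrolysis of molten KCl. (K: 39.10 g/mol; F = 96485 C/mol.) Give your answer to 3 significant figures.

1.82 A

n(K) = 5.20 / 39.10 = 0.1330 mol
K⁺ + e⁻ → K, so n(e⁻) = 0.1330 mol
Q = 0.1330 × 96485 = 12830 C
I = Q / t = 12830 / 7050 s = 1.82 A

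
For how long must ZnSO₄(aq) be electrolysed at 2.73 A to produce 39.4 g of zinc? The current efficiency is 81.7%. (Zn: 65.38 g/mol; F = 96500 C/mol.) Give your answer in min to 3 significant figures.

n(Zn) = 39.4 / 65.38 = 0.6026 mol
Zn²⁺ + 2e⁻ → Zn, so n(e⁻) = 2 × 0.6026 = 1.205 mol
Q = 1.205 × 96500 / 0.817 = 1.423×10^5 C
t = Q / I = 1.423×10^5 / 2.73 = 52120 s = 869 min

869 min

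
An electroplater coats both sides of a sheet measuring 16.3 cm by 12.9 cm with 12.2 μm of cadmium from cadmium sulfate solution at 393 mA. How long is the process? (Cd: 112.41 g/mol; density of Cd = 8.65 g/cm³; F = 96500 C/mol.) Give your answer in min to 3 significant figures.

Plated area = 2 × 16.3 × 12.9 = 420.5 cm²
Volume = 420.5 × 12.2×10⁻⁴ cm = 0.5130 cm³
m(Cd) = 0.5130 × 8.65 = 4.437 g
n(Cd) = 4.437 / 112.41 = 0.03947 mol; n(e⁻) = 2 × 0.03947 = 0.07894 mol
Q = 0.07894 × 96500 = 7618 C
t = 7618 / 0.393 = 19380 s = 323 min

323 min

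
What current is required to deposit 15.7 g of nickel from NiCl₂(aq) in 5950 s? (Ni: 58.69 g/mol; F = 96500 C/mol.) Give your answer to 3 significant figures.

n(Ni) = 15.7 / 58.69 = 0.2675 mol
Ni²⁺ + 2e⁻ → Ni, so n(e⁻) = 2 × 0.2675 = 0.5350 mol
Q = 0.5350 × 96500 = 51630 C
I = Q / t = 51630 / 5950 s = 8.68 A

8.68 A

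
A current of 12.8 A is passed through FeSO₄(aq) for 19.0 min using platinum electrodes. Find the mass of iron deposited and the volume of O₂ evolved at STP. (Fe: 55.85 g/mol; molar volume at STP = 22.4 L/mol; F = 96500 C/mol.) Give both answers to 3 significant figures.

Q = 12.8 × 1140 = 14590 C; n(e⁻) = 14590 / 96500 = 0.1512 mol
Cathode: Fe²⁺ + 2e⁻ → Fe → n(Fe) = 0.1512/2 = 0.07560 mol → 4.22 g
Anode: 2H₂O → O₂ + 4H⁺ + 4e⁻ → n(O₂) = 0.1512/4 = 0.03780 mol → 0.847 L

4.22 g Fe; 0.847 L O₂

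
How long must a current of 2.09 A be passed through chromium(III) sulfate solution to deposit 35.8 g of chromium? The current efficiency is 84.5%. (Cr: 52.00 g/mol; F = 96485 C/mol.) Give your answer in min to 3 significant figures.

1880 min

n(Cr) = 35.8 / 52.00 = 0.6885 mol
Cr³⁺ + 3e⁻ → Cr, so n(e⁻) = 3 × 0.6885 = 2.066 mol
Q = 2.066 × 96485 / 0.845 = 2.359×10^5 C
t = Q / I = 2.359×10^5 / 2.09 = 1.129×10^5 s = 1880 min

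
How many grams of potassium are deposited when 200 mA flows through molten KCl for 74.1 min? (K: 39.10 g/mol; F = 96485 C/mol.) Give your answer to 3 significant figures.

0.360 g

Charge passed = 0.200 × 4446 = 889.2 C
Moles of electrons = 889.2 / 96485 = 0.009216 mol
K⁺ + e⁻ → K, so n(K) = 0.009216 mol
m = 0.009216 × 39.10 = 0.360 g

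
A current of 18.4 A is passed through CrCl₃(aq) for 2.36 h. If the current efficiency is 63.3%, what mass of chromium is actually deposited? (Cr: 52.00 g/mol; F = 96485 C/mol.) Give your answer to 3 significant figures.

Q = 18.4 × 8496 = 1.563×10^5 C
n(e⁻) = 1.563×10^5 / 96485 = 1.620 mol
Cr³⁺ + 3e⁻ → Cr, so theoretical m(Cr) = 0.5400 × 52.00 = 28.08 g
Actual mass = 63.3% × 28.08 = 17.8 g

17.8 g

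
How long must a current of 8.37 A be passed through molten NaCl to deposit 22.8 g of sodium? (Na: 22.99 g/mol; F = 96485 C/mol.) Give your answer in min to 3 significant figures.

n(Na) = 22.8 / 22.99 = 0.9917 mol
Na⁺ + e⁻ → Na, so n(e⁻) = 0.9917 mol
Q = 0.9917 × 96485 = 95680 C
t = Q / I = 95680 / 8.37 = 11430 s = 191 min

191 min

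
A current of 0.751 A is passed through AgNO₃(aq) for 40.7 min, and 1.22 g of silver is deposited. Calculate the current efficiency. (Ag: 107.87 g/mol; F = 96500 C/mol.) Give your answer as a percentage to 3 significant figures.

59.5%

Q = 0.751 × 2442 = 1834 C
n(e⁻) = 1834 / 96500 = 0.01901 mol
Ag⁺ + e⁻ → Ag, so theoretical n(Ag) = 0.01901 mol → 2.051 g
Efficiency = 1.22 / 2.051 = 0.5948 = 59.5%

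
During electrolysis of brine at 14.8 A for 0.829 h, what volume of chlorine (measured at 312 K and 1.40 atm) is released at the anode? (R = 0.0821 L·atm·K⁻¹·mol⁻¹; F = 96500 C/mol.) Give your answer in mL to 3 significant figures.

Q = 14.8 A × 2984.4 s = 44170 C
Moles of electrons = 44170 / 96500 = 0.4577 mol
2Cl⁻ → Cl₂ + 2e⁻, so n(Cl₂) = 0.4577 / 2 = 0.2289 mol
V = nRT/P = 0.2289 × 0.0821 × 312 / 1.40 = 4.188 L
= 4190 mL

4190 mL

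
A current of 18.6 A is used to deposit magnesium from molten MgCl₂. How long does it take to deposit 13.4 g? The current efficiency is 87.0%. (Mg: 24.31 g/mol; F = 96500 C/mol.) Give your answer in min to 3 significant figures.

110 min

n(Mg) = 13.4 / 24.31 = 0.5512 mol
Mg²⁺ + 2e⁻ → Mg, so n(e⁻) = 2 × 0.5512 = 1.102 mol
Q = 1.102 × 96500 / 0.870 = 1.222×10^5 C
t = Q / I = 1.222×10^5 / 18.6 = 6570 s = 110 min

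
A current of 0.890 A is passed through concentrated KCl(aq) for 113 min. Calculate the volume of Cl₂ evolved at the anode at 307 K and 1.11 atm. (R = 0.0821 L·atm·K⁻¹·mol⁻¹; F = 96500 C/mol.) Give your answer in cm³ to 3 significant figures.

Q = 0.890 A × 6780 s = 6034 C
n(e⁻) = 6034 / 96500 = 0.06253 mol
2Cl⁻ → Cl₂ + 2e⁻, so n(Cl₂) = 0.06253 / 2 = 0.03127 mol
V = nRT/P = 0.03127 × 0.0821 × 307 / 1.11 = 0.7100 L
= 710 cm³

710 cm³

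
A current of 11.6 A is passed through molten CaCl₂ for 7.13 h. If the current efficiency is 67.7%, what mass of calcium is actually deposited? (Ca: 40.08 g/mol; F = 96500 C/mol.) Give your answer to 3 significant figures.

41.9 g

Q = 11.6 × 25668 = 2.977×10^5 C
n(e⁻) = 2.977×10^5 / 96500 = 3.085 mol
Ca²⁺ + 2e⁻ → Ca, so theoretical m(Ca) = 1.543 × 40.08 = 61.84 g
Actual mass = 67.7% × 61.84 = 41.9 g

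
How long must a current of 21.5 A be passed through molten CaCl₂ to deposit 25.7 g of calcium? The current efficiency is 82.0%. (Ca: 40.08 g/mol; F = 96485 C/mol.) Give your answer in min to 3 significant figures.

117 min

n(Ca) = 25.7 / 40.08 = 0.6412 mol
Ca²⁺ + 2e⁻ → Ca, so n(e⁻) = 2 × 0.6412 = 1.282 mol
Q = 1.282 × 96485 / 0.820 = 1.508×10^5 C
t = Q / I = 1.508×10^5 / 21.5 = 7014 s = 117 min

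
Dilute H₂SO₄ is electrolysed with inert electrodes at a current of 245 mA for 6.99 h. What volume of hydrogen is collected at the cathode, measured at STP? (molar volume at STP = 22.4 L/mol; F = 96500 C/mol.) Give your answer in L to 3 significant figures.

Charge passed = 0.245 × 25164 = 6165 C
Moles of electrons = 6165 / 96500 = 0.06389 mol
2H⁺ + 2e⁻ → H₂, so n(H₂) = 0.06389 / 2 = 0.03195 mol
V = 0.03195 × 22.4 = 0.7157 L

0.716 L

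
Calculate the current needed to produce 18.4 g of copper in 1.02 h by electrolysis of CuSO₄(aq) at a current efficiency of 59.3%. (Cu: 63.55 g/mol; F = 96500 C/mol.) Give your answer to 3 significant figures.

25.7 A

n(Cu) = 18.4 / 63.55 = 0.2895 mol
Cu²⁺ + 2e⁻ → Cu, so n(e⁻) = 2 × 0.2895 = 0.5790 mol
Q = 0.5790 × 96500 / 0.593 = 94220 C
I = Q / t = 94220 / 3672 s = 25.7 A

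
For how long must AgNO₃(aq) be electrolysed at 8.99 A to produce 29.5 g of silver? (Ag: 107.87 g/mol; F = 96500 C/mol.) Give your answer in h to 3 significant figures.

0.815 h

n(Ag) = 29.5 / 107.87 = 0.2735 mol
Ag⁺ + e⁻ → Ag, so n(e⁻) = 0.2735 mol
Q = 0.2735 × 96500 = 26390 C
t = Q / I = 26390 / 8.99 = 2935 s = 0.815 h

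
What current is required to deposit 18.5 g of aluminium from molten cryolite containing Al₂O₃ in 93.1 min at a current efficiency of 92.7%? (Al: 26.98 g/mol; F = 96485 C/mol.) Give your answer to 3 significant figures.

n(Al) = 18.5 / 26.98 = 0.6857 mol
Al³⁺ + 3e⁻ → Al, so n(e⁻) = 3 × 0.6857 = 2.057 mol
Q = 2.057 × 96485 / 0.927 = 2.141×10^5 C
I = Q / t = 2.141×10^5 / 5586 s = 38.3 A

38.3 A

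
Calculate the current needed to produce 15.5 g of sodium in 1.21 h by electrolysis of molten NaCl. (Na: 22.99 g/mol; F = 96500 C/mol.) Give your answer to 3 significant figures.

n(Na) = 15.5 / 22.99 = 0.6742 mol
Na⁺ + e⁻ → Na, so n(e⁻) = 0.6742 mol
Q = 0.6742 × 96500 = 65060 C
I = Q / t = 65060 / 4356 s = 14.9 A

14.9 A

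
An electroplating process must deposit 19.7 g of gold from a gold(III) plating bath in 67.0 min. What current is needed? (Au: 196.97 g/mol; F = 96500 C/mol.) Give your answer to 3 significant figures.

n(Au) = 19.7 / 196.97 = 0.1000 mol
Au³⁺ + 3e⁻ → Au, so n(e⁻) = 3 × 0.1000 = 0.3000 mol
Q = 0.3000 × 96500 = 28950 C
I = Q / t = 28950 / 4020 s = 7.20 A

7.20 A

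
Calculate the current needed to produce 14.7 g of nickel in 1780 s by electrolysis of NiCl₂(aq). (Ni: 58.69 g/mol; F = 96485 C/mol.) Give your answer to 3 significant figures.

n(Ni) = 14.7 / 58.69 = 0.2505 mol
Ni²⁺ + 2e⁻ → Ni, so n(e⁻) = 2 × 0.2505 = 0.5010 mol
Q = 0.5010 × 96485 = 48340 C
I = Q / t = 48340 / 1780 s = 27.2 A

27.2 A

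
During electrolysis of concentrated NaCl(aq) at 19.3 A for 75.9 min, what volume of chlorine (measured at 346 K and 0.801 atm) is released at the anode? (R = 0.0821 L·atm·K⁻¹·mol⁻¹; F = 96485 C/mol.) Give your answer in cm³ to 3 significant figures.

Q = It = 19.3 × 4554 = 87890 C
n(e⁻) = 87890 / 96485 = 0.9109 mol
2Cl⁻ → Cl₂ + 2e⁻, so n(Cl₂) = 0.9109 / 2 = 0.4555 mol
V = nRT/P = 0.4555 × 0.0821 × 346 / 0.801 = 16.15 L
= 16200 cm³

16200 cm³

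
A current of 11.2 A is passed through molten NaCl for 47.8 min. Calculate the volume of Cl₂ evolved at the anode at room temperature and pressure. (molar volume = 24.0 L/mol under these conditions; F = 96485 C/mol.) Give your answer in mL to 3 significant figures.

Q = It = 11.2 × 2868 = 32120 C
n(e⁻) = 32120 / 96485 = 0.3329 mol
2Cl⁻ → Cl₂ + 2e⁻, so n(Cl₂) = 0.3329 / 2 = 0.1665 mol
V = 0.1665 × 24.0 = 3.996 L
= 4000 mL

4000 mL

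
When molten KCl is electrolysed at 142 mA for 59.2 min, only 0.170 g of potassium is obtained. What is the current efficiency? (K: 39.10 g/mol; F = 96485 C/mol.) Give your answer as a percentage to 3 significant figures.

83.2%

Q = 0.142 × 3552 = 504.4 C
n(e⁻) = 504.4 / 96485 = 0.005228 mol
K⁺ + e⁻ → K, so theoretical n(K) = 0.005228 mol → 0.2044 g
Efficiency = 0.170 / 0.2044 = 0.8317 = 83.2%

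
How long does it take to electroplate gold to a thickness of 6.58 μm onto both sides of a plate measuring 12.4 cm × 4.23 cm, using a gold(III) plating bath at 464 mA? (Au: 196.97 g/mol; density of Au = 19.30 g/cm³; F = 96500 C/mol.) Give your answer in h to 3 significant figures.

1.17 h

Plated area = 2 × 12.4 × 4.23 = 104.9 cm²
Volume = 104.9 × 6.58×10⁻⁴ cm = 0.06902 cm³
m(Au) = 0.06902 × 19.30 = 1.332 g
n(Au) = 1.332 / 196.97 = 0.006762 mol; n(e⁻) = 3 × 0.006762 = 0.02029 mol
Q = 0.02029 × 96500 = 1958 C
t = 1958 / 0.464 = 4220 s = 1.17 h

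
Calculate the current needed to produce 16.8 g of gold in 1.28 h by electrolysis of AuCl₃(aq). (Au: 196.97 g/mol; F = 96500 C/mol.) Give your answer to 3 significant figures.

5.36 A

n(Au) = 16.8 / 196.97 = 0.08529 mol
Au³⁺ + 3e⁻ → Au, so n(e⁻) = 3 × 0.08529 = 0.2559 mol
Q = 0.2559 × 96500 = 24690 C
I = Q / t = 24690 / 4608 s = 5.36 A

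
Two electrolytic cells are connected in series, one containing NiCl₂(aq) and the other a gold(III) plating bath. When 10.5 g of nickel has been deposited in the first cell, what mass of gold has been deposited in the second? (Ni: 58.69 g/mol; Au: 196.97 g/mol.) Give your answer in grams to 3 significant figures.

23.5 g

n(Ni) = 10.5 / 58.69 = 0.1789 mol
Ni²⁺ + 2e⁻ → Ni, so n(e⁻) = 2 × 0.1789 = 0.3578 mol
Since the cells are in series, n(e⁻) in the Au cell is also 0.3578 mol.
Au³⁺ + 3e⁻ → Au, so n(Au) = 0.3578 / 3 = 0.1193 mol
m(Au) = 0.1193 × 196.97 = 23.5 g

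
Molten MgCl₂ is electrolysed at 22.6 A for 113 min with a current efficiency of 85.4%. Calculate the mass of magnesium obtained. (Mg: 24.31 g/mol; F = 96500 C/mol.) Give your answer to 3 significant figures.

16.5 g

Q = 22.6 × 6780 = 1.532×10^5 C
n(e⁻) = 1.532×10^5 / 96500 = 1.588 mol
Mg²⁺ + 2e⁻ → Mg, so theoretical m(Mg) = 0.7940 × 24.31 = 19.30 g
Actual mass = 85.4% × 19.30 = 16.5 g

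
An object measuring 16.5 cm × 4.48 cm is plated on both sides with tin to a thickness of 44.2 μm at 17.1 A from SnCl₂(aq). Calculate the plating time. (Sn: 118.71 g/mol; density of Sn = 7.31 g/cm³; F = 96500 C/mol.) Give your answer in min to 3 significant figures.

Plated area = 2 × 16.5 × 4.48 = 147.8 cm²
Volume = 147.8 × 44.2×10⁻⁴ cm = 0.6533 cm³
m(Sn) = 0.6533 × 7.31 = 4.776 g
n(Sn) = 4.776 / 118.71 = 0.04023 mol; n(e⁻) = 2 × 0.04023 = 0.08046 mol
Q = 0.08046 × 96500 = 7764 C
t = 7764 / 17.1 = 454.0 s = 7.57 min

7.57 min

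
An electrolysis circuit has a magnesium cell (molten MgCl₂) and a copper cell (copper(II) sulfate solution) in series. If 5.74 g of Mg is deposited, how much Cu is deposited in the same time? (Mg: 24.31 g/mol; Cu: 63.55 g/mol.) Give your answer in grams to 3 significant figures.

15.0 g

n(Mg) = 5.74 / 24.31 = 0.2361 mol
Mg²⁺ + 2e⁻ → Mg, so n(e⁻) = 2 × 0.2361 = 0.4722 mol
In series, the same 0.4722 mol of electrons flows through the second cell.
Cu²⁺ + 2e⁻ → Cu, so n(Cu) = 0.4722 / 2 = 0.2361 mol
m(Cu) = 0.2361 × 63.55 = 15.0 g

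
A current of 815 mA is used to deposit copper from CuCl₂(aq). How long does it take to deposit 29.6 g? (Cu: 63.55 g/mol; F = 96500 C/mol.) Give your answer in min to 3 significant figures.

n(Cu) = 29.6 / 63.55 = 0.4658 mol
Cu²⁺ + 2e⁻ → Cu, so n(e⁻) = 2 × 0.4658 = 0.9316 mol
Q = 0.9316 × 96500 = 89900 C
t = Q / I = 89900 / 0.815 = 1.103×10^5 s = 1840 min

1840 min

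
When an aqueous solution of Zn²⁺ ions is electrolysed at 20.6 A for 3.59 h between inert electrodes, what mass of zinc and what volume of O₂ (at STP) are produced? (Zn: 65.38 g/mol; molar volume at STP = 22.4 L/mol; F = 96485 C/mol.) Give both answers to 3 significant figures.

90.2 g Zn; 15.5 L O₂

Q = 20.6 × 12924 = 2.662×10^5 C; n(e⁻) = 2.662×10^5 / 96485 = 2.759 mol
Cathode: Zn²⁺ + 2e⁻ → Zn → n(Zn) = 2.759/2 = 1.380 mol → 90.2 g
Anode: 2H₂O → O₂ + 4H⁺ + 4e⁻ → n(O₂) = 2.759/4 = 0.6898 mol → 15.5 L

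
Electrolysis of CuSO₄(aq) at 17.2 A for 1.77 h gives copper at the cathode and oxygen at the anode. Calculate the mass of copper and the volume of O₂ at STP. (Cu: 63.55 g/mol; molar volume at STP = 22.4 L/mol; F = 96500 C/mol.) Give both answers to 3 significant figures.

Q = 17.2 × 6372 = 1.096×10^5 C; n(e⁻) = 1.096×10^5 / 96500 = 1.136 mol
Cathode: Cu²⁺ + 2e⁻ → Cu → n(Cu) = 1.136/2 = 0.5680 mol → 36.1 g
Anode: 2H₂O → O₂ + 4H⁺ + 4e⁻ → n(O₂) = 1.136/4 = 0.2840 mol → 6.36 L

36.1 g Cu; 6.36 L O₂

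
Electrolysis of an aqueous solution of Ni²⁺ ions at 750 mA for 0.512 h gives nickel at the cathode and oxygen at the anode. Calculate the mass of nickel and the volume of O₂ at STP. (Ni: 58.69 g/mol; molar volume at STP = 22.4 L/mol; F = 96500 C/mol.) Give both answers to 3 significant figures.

Q = 0.750 × 1843.2 = 1382 C; n(e⁻) = 1382 / 96500 = 0.01432 mol
Cathode: Ni²⁺ + 2e⁻ → Ni → n(Ni) = 0.01432/2 = 0.007160 mol → 0.420 g
Anode: 2H₂O → O₂ + 4H⁺ + 4e⁻ → n(O₂) = 0.01432/4 = 0.003580 mol → 0.0802 L

0.420 g Ni; 0.0802 L O₂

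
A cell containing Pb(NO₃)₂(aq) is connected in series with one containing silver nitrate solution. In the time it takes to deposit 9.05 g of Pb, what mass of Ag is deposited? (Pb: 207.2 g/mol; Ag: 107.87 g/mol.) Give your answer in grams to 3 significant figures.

n(Pb) = 9.05 / 207.2 = 0.04368 mol
Pb²⁺ + 2e⁻ → Pb, so n(e⁻) = 2 × 0.04368 = 0.08736 mol
Same current for the same time ⇒ same n(e⁻) = 0.08736 mol in both cells.
Ag⁺ + e⁻ → Ag, so n(Ag) = 0.08736 mol
m(Ag) = 0.08736 × 107.87 = 9.42 g

9.42 g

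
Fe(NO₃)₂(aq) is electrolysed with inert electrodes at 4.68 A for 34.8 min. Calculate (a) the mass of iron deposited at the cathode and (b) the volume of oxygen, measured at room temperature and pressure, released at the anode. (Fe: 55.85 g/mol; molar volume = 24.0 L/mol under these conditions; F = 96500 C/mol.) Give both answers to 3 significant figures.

Q = 4.68 × 2088 = 9772 C; n(e⁻) = 9772 / 96500 = 0.1013 mol
Cathode: Fe²⁺ + 2e⁻ → Fe → n(Fe) = 0.1013/2 = 0.05065 mol → 2.83 g
Anode: 2H₂O → O₂ + 4H⁺ + 4e⁻ → n(O₂) = 0.1013/4 = 0.02533 mol → 0.608 L

2.83 g Fe; 0.608 L O₂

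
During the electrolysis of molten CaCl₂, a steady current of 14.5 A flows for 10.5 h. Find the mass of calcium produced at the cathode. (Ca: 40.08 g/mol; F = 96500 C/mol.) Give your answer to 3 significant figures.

114 g

Q = 14.5 A × 37800 s = 5.481×10^5 C
n(e⁻) = 5.481×10^5 / 96500 = 5.680 mol
Ca²⁺ + 2e⁻ → Ca, so n(Ca) = 5.680 / 2 = 2.840 mol
m = 2.840 × 40.08 = 114 g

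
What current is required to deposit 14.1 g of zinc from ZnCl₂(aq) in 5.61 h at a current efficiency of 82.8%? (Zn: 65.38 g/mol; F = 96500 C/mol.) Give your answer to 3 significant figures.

n(Zn) = 14.1 / 65.38 = 0.2157 mol
Zn²⁺ + 2e⁻ → Zn, so n(e⁻) = 2 × 0.2157 = 0.4314 mol
Q = 0.4314 × 96500 / 0.828 = 50280 C
I = Q / t = 50280 / 20196 s = 2.49 A

2.49 A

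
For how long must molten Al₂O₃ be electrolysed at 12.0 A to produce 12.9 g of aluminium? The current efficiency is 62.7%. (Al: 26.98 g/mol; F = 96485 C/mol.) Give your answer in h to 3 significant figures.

n(Al) = 12.9 / 26.98 = 0.4781 mol
Al³⁺ + 3e⁻ → Al, so n(e⁻) = 3 × 0.4781 = 1.434 mol
Q = 1.434 × 96485 / 0.627 = 2.207×10^5 C
t = Q / I = 2.207×10^5 / 12.0 = 18390 s = 5.11 h

5.11 h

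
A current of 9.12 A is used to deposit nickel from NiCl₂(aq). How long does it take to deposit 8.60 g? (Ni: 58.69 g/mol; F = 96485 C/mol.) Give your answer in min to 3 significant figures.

n(Ni) = 8.60 / 58.69 = 0.1465 mol
Ni²⁺ + 2e⁻ → Ni, so n(e⁻) = 2 × 0.1465 = 0.2930 mol
Q = 0.2930 × 96485 = 28270 C
t = Q / I = 28270 / 9.12 = 3100 s = 51.7 min

51.7 min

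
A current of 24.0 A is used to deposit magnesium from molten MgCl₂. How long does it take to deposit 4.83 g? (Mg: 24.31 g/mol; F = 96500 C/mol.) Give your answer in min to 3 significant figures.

n(Mg) = 4.83 / 24.31 = 0.1987 mol
Mg²⁺ + 2e⁻ → Mg, so n(e⁻) = 2 × 0.1987 = 0.3974 mol
Q = 0.3974 × 96500 = 38350 C
t = Q / I = 38350 / 24.0 = 1598 s = 26.6 min

26.6 min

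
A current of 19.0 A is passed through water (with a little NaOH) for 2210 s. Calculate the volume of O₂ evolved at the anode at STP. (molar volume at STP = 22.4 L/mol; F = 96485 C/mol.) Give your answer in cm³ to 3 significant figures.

2440 cm³

Charge passed = 19.0 × 2210 = 41990 C
Moles of electrons = 41990 / 96485 = 0.4352 mol
2H₂O → O₂ + 4H⁺ + 4e⁻, so n(O₂) = 0.4352 / 4 = 0.1088 mol
V = 0.1088 × 22.4 = 2.437 L
= 2440 cm³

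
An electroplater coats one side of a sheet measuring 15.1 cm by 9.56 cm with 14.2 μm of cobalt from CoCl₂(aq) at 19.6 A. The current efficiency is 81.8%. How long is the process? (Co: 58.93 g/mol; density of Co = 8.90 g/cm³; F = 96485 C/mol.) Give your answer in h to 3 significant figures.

Plated area = 15.1 × 9.56 = 144.4 cm²
Volume = 144.4 × 14.2×10⁻⁴ cm = 0.2050 cm³
m(Co) = 0.2050 × 8.90 = 1.825 g
n(Co) = 1.825 / 58.93 = 0.03097 mol; n(e⁻) = 2 × 0.03097 = 0.06194 mol
Q = 0.06194 × 96485 / 0.818 = 7306 C
t = 7306 / 19.6 = 372.8 s = 0.104 h

0.104 h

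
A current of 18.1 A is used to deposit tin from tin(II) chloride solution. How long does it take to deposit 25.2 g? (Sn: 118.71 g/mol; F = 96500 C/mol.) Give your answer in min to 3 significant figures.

37.7 min

n(Sn) = 25.2 / 118.71 = 0.2123 mol
Sn²⁺ + 2e⁻ → Sn, so n(e⁻) = 2 × 0.2123 = 0.4246 mol
Q = 0.4246 × 96500 = 40970 C
t = Q / I = 40970 / 18.1 = 2264 s = 37.7 min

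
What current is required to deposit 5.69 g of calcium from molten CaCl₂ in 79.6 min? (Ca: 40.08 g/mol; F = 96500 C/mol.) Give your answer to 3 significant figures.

5.74 A

n(Ca) = 5.69 / 40.08 = 0.1420 mol
Ca²⁺ + 2e⁻ → Ca, so n(e⁻) = 2 × 0.1420 = 0.2840 mol
Q = 0.2840 × 96500 = 27410 C
I = Q / t = 27410 / 4776 s = 5.74 A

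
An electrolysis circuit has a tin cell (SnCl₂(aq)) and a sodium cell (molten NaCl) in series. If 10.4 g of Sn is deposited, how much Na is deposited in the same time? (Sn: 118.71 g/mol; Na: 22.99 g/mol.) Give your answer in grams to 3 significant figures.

4.03 g

n(Sn) = 10.4 / 118.71 = 0.08761 mol
Sn²⁺ + 2e⁻ → Sn, so n(e⁻) = 2 × 0.08761 = 0.1752 mol
The cells are in series, so the same charge (and hence the same n(e⁻) = 0.1752 mol) passes through both.
Na⁺ + e⁻ → Na, so n(Na) = 0.1752 mol
m(Na) = 0.1752 × 22.99 = 4.03 g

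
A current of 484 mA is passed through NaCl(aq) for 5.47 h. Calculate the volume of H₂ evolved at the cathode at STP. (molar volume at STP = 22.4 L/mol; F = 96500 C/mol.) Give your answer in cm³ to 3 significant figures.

Charge passed = 0.484 × 19692 = 9531 C
n(e⁻) = 9531 / 96500 = 0.09877 mol
2H⁺ + 2e⁻ → H₂, so n(H₂) = 0.09877 / 2 = 0.04939 mol
V = 0.04939 × 22.4 = 1.106 L
= 1110 cm³

1110 cm³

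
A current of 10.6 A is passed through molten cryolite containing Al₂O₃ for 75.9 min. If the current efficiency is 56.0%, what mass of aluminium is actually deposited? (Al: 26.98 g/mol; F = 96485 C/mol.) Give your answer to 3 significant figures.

Q = 10.6 × 4554 = 48270 C
n(e⁻) = 48270 / 96485 = 0.5003 mol
Al³⁺ + 3e⁻ → Al, so theoretical m(Al) = 0.1668 × 26.98 = 4.500 g
Actual mass = 56.0% × 4.500 = 2.52 g

2.52 g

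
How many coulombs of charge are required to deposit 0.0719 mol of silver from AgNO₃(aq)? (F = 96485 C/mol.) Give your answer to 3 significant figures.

6940 C

Ag⁺ + e⁻ → Ag, so n(e⁻) = 1 × 0.0719 = 0.07190 mol
Q = 0.07190 × 96485 = 6937 C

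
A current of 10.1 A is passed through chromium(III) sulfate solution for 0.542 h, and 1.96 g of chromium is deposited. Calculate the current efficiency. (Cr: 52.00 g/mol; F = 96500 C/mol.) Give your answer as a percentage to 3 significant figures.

55.4%

Q = 10.1 × 1951.2 = 19710 C
n(e⁻) = 19710 / 96500 = 0.2042 mol
Cr³⁺ + 3e⁻ → Cr, so theoretical n(Cr) = 0.06807 mol → 3.540 g
Efficiency = 1.96 / 3.540 = 0.5537 = 55.4%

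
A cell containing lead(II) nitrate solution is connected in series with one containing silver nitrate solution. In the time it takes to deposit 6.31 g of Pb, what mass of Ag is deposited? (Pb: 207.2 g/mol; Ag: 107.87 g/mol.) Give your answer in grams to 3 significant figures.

6.57 g

n(Pb) = 6.31 / 207.2 = 0.03045 mol
Pb²⁺ + 2e⁻ → Pb, so n(e⁻) = 2 × 0.03045 = 0.06090 mol
In series, the same 0.06090 mol of electrons flows through the second cell.
Ag⁺ + e⁻ → Ag, so n(Ag) = 0.06090 mol
m(Ag) = 0.06090 × 107.87 = 6.57 g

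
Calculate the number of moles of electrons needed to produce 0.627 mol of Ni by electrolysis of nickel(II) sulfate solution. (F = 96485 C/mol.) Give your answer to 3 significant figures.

Ni²⁺ + 2e⁻ → Ni, so n(e⁻) = 2 × 0.627 = 1.254 mol

1.25 mol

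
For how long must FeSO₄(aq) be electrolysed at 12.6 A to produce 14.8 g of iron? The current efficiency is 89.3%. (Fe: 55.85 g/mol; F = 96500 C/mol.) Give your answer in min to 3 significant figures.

75.8 min

n(Fe) = 14.8 / 55.85 = 0.2650 mol
Fe²⁺ + 2e⁻ → Fe, so n(e⁻) = 2 × 0.2650 = 0.5300 mol
Q = 0.5300 × 96500 / 0.893 = 57270 C
t = Q / I = 57270 / 12.6 = 4545 s = 75.8 min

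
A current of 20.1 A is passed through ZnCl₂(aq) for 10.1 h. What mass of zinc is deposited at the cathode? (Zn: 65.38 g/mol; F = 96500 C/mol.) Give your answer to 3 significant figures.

Q = It = 20.1 × 36360 = 7.308×10^5 C
n(e⁻) = Q/F = 7.308×10^5/96500 = 7.573 mol
Zn²⁺ + 2e⁻ → Zn, so n(Zn) = 7.573 / 2 = 3.787 mol
m = 3.787 × 65.38 = 248 g

248 g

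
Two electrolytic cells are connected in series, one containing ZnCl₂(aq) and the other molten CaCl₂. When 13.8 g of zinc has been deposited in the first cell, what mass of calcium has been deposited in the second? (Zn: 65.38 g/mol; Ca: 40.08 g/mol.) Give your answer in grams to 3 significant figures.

8.46 g

n(Zn) = 13.8 / 65.38 = 0.2111 mol
Zn²⁺ + 2e⁻ → Zn, so n(e⁻) = 2 × 0.2111 = 0.4222 mol
The cells are in series, so the same charge (and hence the same n(e⁻) = 0.4222 mol) passes through both.
Ca²⁺ + 2e⁻ → Ca, so n(Ca) = 0.4222 / 2 = 0.2111 mol
m(Ca) = 0.2111 × 40.08 = 8.46 g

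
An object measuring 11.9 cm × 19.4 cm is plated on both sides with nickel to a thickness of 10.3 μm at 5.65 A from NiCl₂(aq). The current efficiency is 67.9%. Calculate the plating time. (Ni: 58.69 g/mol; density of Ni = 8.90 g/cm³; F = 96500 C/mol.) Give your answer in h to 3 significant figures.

1.01 h

Plated area = 2 × 11.9 × 19.4 = 461.7 cm²
Volume = 461.7 × 10.3×10⁻⁴ cm = 0.4756 cm³
m(Ni) = 0.4756 × 8.90 = 4.233 g
n(Ni) = 4.233 / 58.69 = 0.07212 mol; n(e⁻) = 2 × 0.07212 = 0.1442 mol
Q = 0.1442 × 96500 / 0.679 = 20490 C
t = 20490 / 5.65 = 3627 s = 1.01 h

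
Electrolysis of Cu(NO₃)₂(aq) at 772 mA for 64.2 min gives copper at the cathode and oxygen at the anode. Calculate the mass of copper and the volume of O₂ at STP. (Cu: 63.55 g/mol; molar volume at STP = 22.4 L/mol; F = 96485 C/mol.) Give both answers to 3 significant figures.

Q = 0.772 × 3852 = 2974 C; n(e⁻) = 2974 / 96485 = 0.03082 mol
Cathode: Cu²⁺ + 2e⁻ → Cu → n(Cu) = 0.03082/2 = 0.01541 mol → 0.979 g
Anode: 2H₂O → O₂ + 4H⁺ + 4e⁻ → n(O₂) = 0.03082/4 = 0.007705 mol → 0.173 L

0.979 g Cu; 0.173 L O₂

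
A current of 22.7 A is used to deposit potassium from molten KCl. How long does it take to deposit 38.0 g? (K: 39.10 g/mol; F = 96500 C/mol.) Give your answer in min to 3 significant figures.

68.9 min

n(K) = 38.0 / 39.10 = 0.9719 mol
K⁺ + e⁻ → K, so n(e⁻) = 0.9719 mol
Q = 0.9719 × 96500 = 93790 C
t = Q / I = 93790 / 22.7 = 4132 s = 68.9 min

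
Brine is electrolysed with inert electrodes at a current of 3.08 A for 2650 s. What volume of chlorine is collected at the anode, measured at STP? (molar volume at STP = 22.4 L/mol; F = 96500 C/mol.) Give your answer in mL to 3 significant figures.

Q = It = 3.08 × 2650 = 8162 C
n(e⁻) = 8162 / 96500 = 0.08458 mol
2Cl⁻ → Cl₂ + 2e⁻, so n(Cl₂) = 0.08458 / 2 = 0.04229 mol
V = 0.04229 × 22.4 = 0.9473 L
= 947 mL

947 mL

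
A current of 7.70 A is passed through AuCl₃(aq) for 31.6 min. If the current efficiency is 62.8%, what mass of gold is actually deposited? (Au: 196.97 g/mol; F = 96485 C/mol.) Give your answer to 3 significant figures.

Q = 7.70 × 1896 = 14600 C
n(e⁻) = 14600 / 96485 = 0.1513 mol
Au³⁺ + 3e⁻ → Au, so theoretical m(Au) = 0.05043 × 196.97 = 9.933 g
Actual mass = 62.8% × 9.933 = 6.24 g

6.24 g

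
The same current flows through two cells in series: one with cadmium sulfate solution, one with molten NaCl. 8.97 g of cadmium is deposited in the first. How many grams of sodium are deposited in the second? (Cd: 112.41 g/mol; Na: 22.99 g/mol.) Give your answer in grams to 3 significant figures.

3.67 g

n(Cd) = 8.97 / 112.41 = 0.07980 mol
Cd²⁺ + 2e⁻ → Cd, so n(e⁻) = 2 × 0.07980 = 0.1596 mol
Same current for the same time ⇒ same n(e⁻) = 0.1596 mol in both cells.
Na⁺ + e⁻ → Na, so n(Na) = 0.1596 mol
m(Na) = 0.1596 × 22.99 = 3.67 g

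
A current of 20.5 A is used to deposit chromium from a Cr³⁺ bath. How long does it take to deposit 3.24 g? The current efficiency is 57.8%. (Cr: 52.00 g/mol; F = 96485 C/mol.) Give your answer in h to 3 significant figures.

0.423 h

n(Cr) = 3.24 / 52.00 = 0.06231 mol
Cr³⁺ + 3e⁻ → Cr, so n(e⁻) = 3 × 0.06231 = 0.1869 mol
Q = 0.1869 × 96485 / 0.578 = 31200 C
t = Q / I = 31200 / 20.5 = 1522 s = 0.423 h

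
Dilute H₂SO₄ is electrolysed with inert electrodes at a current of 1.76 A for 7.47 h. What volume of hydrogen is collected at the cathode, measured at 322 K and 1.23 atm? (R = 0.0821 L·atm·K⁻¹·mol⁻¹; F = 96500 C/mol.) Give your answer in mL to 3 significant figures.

5270 mL

Q = It = 1.76 × 26892 = 47330 C
Moles of electrons = 47330 / 96500 = 0.4905 mol
2H⁺ + 2e⁻ → H₂, so n(H₂) = 0.4905 / 2 = 0.2453 mol
V = nRT/P = 0.2453 × 0.0821 × 322 / 1.23 = 5.272 L
= 5270 mL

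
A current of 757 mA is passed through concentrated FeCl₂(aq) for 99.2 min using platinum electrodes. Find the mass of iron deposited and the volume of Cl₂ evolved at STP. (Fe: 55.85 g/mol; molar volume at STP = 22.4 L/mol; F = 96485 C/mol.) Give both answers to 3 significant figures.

Q = 0.757 × 5952 = 4506 C; n(e⁻) = 4506 / 96485 = 0.04670 mol
Cathode: Fe²⁺ + 2e⁻ → Fe → n(Fe) = 0.04670/2 = 0.02335 mol → 1.30 g
Anode: 2Cl⁻ → Cl₂ + 2e⁻ → n(Cl₂) = 0.04670/2 = 0.02335 mol → 0.523 L

1.30 g Fe; 0.523 L Cl₂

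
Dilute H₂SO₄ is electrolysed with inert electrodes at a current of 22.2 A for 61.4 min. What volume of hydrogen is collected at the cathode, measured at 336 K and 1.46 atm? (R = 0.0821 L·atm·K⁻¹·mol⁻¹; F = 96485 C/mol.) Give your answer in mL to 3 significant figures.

8010 mL

Q = 22.2 A × 3684 s = 81780 C
Moles of electrons = 81780 / 96485 = 0.8476 mol
2H⁺ + 2e⁻ → H₂, so n(H₂) = 0.8476 / 2 = 0.4238 mol
V = nRT/P = 0.4238 × 0.0821 × 336 / 1.46 = 8.007 L
= 8010 mL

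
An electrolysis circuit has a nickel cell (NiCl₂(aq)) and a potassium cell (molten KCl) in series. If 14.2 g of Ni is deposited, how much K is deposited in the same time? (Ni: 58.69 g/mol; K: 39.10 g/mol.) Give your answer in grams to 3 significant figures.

18.9 g

n(Ni) = 14.2 / 58.69 = 0.2419 mol
Ni²⁺ + 2e⁻ → Ni, so n(e⁻) = 2 × 0.2419 = 0.4838 mol
The cells are in series, so the same charge (and hence the same n(e⁻) = 0.4838 mol) passes through both.
K⁺ + e⁻ → K, so n(K) = 0.4838 mol
m(K) = 0.4838 × 39.10 = 18.9 g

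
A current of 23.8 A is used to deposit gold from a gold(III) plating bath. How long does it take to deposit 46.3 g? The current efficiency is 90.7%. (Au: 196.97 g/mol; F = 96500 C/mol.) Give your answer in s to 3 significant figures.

3150 s

n(Au) = 46.3 / 196.97 = 0.2351 mol
Au³⁺ + 3e⁻ → Au, so n(e⁻) = 3 × 0.2351 = 0.7053 mol
Q = 0.7053 × 96500 / 0.907 = 75040 C
t = Q / I = 75040 / 23.8 = 3153 s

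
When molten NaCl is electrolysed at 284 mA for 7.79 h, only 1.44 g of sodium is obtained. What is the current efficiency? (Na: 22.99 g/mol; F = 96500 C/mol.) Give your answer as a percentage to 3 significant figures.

Q = 0.284 × 28044 = 7964 C
n(e⁻) = 7964 / 96500 = 0.08253 mol
Na⁺ + e⁻ → Na, so theoretical n(Na) = 0.08253 mol → 1.897 g
Efficiency = 1.44 / 1.897 = 0.7591 = 75.9%

75.9%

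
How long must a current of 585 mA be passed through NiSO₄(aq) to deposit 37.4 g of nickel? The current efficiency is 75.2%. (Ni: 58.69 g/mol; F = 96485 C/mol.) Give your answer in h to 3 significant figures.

77.6 h

n(Ni) = 37.4 / 58.69 = 0.6372 mol
Ni²⁺ + 2e⁻ → Ni, so n(e⁻) = 2 × 0.6372 = 1.274 mol
Q = 1.274 × 96485 / 0.752 = 1.635×10^5 C
t = Q / I = 1.635×10^5 / 0.585 = 2.795×10^5 s = 77.6 h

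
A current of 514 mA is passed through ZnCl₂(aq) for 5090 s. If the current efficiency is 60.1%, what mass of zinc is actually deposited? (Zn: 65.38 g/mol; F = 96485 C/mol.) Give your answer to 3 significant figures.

Q = 0.514 × 5090 = 2616 C
n(e⁻) = 2616 / 96485 = 0.02711 mol
Zn²⁺ + 2e⁻ → Zn, so theoretical m(Zn) = 0.01356 × 65.38 = 0.8866 g
Actual mass = 60.1% × 0.8866 = 0.533 g

0.533 g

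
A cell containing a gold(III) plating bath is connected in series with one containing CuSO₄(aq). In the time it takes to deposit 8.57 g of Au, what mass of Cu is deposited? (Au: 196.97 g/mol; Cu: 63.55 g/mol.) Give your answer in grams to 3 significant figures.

4.15 g

n(Au) = 8.57 / 196.97 = 0.04351 mol
Au³⁺ + 3e⁻ → Au, so n(e⁻) = 3 × 0.04351 = 0.1305 mol
The cells are in series, so the same charge (and hence the same n(e⁻) = 0.1305 mol) passes through both.
Cu²⁺ + 2e⁻ → Cu, so n(Cu) = 0.1305 / 2 = 0.06525 mol
m(Cu) = 0.06525 × 63.55 = 4.15 g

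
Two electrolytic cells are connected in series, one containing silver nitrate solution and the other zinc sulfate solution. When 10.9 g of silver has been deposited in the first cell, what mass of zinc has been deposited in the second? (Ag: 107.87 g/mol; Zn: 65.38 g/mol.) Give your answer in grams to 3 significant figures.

3.30 g

n(Ag) = 10.9 / 107.87 = 0.1010 mol
Ag⁺ + e⁻ → Ag, so n(e⁻) = 0.1010 mol
Same current for the same time ⇒ same n(e⁻) = 0.1010 mol in both cells.
Zn²⁺ + 2e⁻ → Zn, so n(Zn) = 0.1010 / 2 = 0.05050 mol
m(Zn) = 0.05050 × 65.38 = 3.30 g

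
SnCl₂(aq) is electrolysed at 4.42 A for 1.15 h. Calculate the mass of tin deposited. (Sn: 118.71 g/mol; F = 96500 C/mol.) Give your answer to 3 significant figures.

11.3 g

Q = 4.42 A × 4140 s = 18300 C
n(e⁻) = 18300 / 96500 = 0.1896 mol
Sn²⁺ + 2e⁻ → Sn, so n(Sn) = 0.1896 / 2 = 0.09480 mol
m = 0.09480 × 118.71 = 11.3 g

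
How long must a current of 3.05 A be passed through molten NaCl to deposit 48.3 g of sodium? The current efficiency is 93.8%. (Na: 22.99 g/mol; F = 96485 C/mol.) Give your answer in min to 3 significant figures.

1180 min

n(Na) = 48.3 / 22.99 = 2.101 mol
Na⁺ + e⁻ → Na, so n(e⁻) = 2.101 mol
Q = 2.101 × 96485 / 0.938 = 2.161×10^5 C
t = Q / I = 2.161×10^5 / 3.05 = 70850 s = 1180 min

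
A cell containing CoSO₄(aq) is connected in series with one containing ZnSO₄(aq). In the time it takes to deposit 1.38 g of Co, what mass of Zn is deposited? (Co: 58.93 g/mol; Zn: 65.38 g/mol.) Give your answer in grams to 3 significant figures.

1.53 g

n(Co) = 1.38 / 58.93 = 0.02342 mol
Co²⁺ + 2e⁻ → Co, so n(e⁻) = 2 × 0.02342 = 0.04684 mol
The cells are in series, so the same charge (and hence the same n(e⁻) = 0.04684 mol) passes through both.
Zn²⁺ + 2e⁻ → Zn, so n(Zn) = 0.04684 / 2 = 0.02342 mol
m(Zn) = 0.02342 × 65.38 = 1.53 g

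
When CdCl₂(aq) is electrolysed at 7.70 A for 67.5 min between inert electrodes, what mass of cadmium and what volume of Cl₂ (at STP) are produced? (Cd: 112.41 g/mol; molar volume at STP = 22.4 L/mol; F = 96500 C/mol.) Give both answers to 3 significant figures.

Q = 7.70 × 4050 = 31190 C; n(e⁻) = 31190 / 96500 = 0.3232 mol
Cathode: Cd²⁺ + 2e⁻ → Cd → n(Cd) = 0.3232/2 = 0.1616 mol → 18.2 g
Anode: 2Cl⁻ → Cl₂ + 2e⁻ → n(Cl₂) = 0.3232/2 = 0.1616 mol → 3.62 L

18.2 g Cd; 3.62 L Cl₂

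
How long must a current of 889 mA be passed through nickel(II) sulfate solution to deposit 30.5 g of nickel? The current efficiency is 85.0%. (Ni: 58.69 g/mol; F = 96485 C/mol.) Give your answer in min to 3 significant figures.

2210 min

n(Ni) = 30.5 / 58.69 = 0.5197 mol
Ni²⁺ + 2e⁻ → Ni, so n(e⁻) = 2 × 0.5197 = 1.039 mol
Q = 1.039 × 96485 / 0.850 = 1.179×10^5 C
t = Q / I = 1.179×10^5 / 0.889 = 1.326×10^5 s = 2210 min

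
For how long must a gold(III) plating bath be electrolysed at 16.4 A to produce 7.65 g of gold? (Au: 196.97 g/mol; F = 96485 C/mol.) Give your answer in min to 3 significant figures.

n(Au) = 7.65 / 196.97 = 0.03884 mol
Au³⁺ + 3e⁻ → Au, so n(e⁻) = 3 × 0.03884 = 0.1165 mol
Q = 0.1165 × 96485 = 11240 C
t = Q / I = 11240 / 16.4 = 685.4 s = 11.4 min

11.4 min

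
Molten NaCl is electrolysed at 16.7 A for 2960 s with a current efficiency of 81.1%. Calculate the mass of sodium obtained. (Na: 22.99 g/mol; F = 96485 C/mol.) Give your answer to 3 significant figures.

9.55 g

Q = 16.7 × 2960 = 49430 C
n(e⁻) = 49430 / 96485 = 0.5123 mol
Na⁺ + e⁻ → Na, so theoretical m(Na) = 0.5123 × 22.99 = 11.78 g
Actual mass = 81.1% × 11.78 = 9.55 g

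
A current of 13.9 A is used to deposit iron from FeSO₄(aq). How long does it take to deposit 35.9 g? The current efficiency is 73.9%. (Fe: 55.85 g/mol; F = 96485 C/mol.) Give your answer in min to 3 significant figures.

201 min

n(Fe) = 35.9 / 55.85 = 0.6428 mol
Fe²⁺ + 2e⁻ → Fe, so n(e⁻) = 2 × 0.6428 = 1.286 mol
Q = 1.286 × 96485 / 0.739 = 1.679×10^5 C
t = Q / I = 1.679×10^5 / 13.9 = 12080 s = 201 min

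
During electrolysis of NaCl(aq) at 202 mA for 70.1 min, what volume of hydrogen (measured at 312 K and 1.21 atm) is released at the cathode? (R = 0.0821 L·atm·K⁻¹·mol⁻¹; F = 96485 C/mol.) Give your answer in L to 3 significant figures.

Q = It = 0.202 × 4206 = 849.6 C
n(e⁻) = 849.6 / 96485 = 0.008806 mol
2H⁺ + 2e⁻ → H₂, so n(H₂) = 0.008806 / 2 = 0.004403 mol
V = nRT/P = 0.004403 × 0.0821 × 312 / 1.21 = 0.09321 L

0.0932 L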